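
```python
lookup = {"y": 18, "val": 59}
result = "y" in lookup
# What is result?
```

Trace:
`lookup = {"y": 18, "val": 59}` → lookup = {'y': 18, 'val': 59}
`result = "y" in lookup` → result = True
So result = True

Answer: True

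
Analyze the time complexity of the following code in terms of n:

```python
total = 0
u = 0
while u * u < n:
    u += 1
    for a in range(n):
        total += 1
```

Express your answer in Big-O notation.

Each loop level contributes: √n × n. Multiplying the contributions gives O(n√n).

Answer: O(n√n)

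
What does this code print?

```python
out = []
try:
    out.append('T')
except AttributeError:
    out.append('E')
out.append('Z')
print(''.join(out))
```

Execution trace: 'T' (try body, no exception) → 'Z' (after the try/except). Output: TZ

Answer: TZ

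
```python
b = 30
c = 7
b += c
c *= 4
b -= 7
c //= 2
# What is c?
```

Trace:
`b = 30` → b = 30
`c = 7` → c = 7
`b += c` → b = 37
`c *= 4` → c = 28
`b -= 7` → b = 30
`c //= 2` → c = 14
So c = 14

Answer: 14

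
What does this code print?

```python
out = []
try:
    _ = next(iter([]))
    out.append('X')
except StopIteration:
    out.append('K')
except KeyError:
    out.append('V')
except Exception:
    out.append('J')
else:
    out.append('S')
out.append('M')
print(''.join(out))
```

Execution trace: 'K' (except StopIteration) → 'M' (after the try/except). Output: KM

Answer: KM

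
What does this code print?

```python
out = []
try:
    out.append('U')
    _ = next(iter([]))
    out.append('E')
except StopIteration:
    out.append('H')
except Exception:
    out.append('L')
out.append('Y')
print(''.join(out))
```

Execution trace: 'U' (try body) → 'H' (except StopIteration) → 'Y' (after the try/except). Output: UHY

Answer: UHY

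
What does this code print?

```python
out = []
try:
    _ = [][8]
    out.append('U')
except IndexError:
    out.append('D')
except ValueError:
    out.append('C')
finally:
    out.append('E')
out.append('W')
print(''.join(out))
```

Execution trace: 'D' (except IndexError) → 'E' (finally) → 'W' (after the try/except). Output: DEW

Answer: DEW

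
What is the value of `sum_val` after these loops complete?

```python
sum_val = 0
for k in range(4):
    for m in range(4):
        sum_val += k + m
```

Sum of all k+m for k,m in 4x4
`sum_val` takes the values: 0 → 1 → 3 → 6 → 7 → 9 → 12 → 16 → 18 → 21 → 25 → 30 → 33 → 37 → 42 → 48

Answer: 48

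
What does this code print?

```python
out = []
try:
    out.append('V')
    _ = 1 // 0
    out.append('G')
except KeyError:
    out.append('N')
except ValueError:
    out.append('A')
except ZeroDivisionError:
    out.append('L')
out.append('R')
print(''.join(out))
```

Execution trace: 'V' (try body) → 'L' (except ZeroDivisionError) → 'R' (after the try/except). Output: VLR

Answer: VLR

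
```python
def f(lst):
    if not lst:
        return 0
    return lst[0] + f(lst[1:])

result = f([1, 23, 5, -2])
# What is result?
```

1 + 23 + 5 + (-2) + 0 = 27

Answer: 27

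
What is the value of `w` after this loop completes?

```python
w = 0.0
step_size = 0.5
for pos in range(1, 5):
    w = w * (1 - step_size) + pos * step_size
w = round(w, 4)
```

Moving average with lr=0.5
`w` takes the values: 0.0 → 0.5 → 1.25 → 2.125 → 3.0625

Answer: 3.0625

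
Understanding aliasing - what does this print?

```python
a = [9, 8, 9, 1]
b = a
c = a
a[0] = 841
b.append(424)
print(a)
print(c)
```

Key concept: multiple aliases.
Step by step:
`a = [9, 8, 9, 1]` → a = [9, 8, 9, 1]
`b = a` → b = [9, 8, 9, 1] (same object as a)
`c = a` → c = [9, 8, 9, 1] (same object as a, b)
`a[0] = 841` → a = [841, 8, 9, 1] (same object as b, c); b = [841, 8, 9, 1] (same object as a, c); c = [841, 8, 9, 1] (same object as a, b)
`b.append(424)` → a = [841, 8, 9, 1, 424] (same object as b, c); b = [841, 8, 9, 1, 424] (same object as a, c); c = [841, 8, 9, 1, 424] (same object as a, b)
`print(a)` → prints [841, 8, 9, 1, 424]
`print(c)` → prints [841, 8, 9, 1, 424]

Answer:
[841, 8, 9, 1, 424]
[841, 8, 9, 1, 424]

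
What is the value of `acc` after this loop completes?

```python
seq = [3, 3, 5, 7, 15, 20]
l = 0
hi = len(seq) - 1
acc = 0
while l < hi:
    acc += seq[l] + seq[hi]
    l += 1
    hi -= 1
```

Sum of pairs from ends
`acc` takes the values: 0 → 23 → 41 → 53

Answer: 53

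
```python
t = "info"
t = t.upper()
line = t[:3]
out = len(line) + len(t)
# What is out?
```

Trace:
`t = "info"` → t = 'info'
`t = t.upper()` → t = 'INFO'
`line = t[:3]` → line = 'INF'
`out = len(line) + len(t)` → out = 7
So out = 7

Answer: 7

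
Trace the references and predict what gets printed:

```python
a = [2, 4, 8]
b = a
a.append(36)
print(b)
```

Key concept: basic list aliasing.
Step by step:
`a = [2, 4, 8]` → a = [2, 4, 8]
`b = a` → b = [2, 4, 8] (same object as a)
`a.append(36)` → a = [2, 4, 8, 36] (same object as b); b = [2, 4, 8, 36] (same object as a)
`print(b)` → prints [2, 4, 8, 36]

Answer: [2, 4, 8, 36]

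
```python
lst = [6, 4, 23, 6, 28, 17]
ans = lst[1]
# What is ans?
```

Trace:
`lst = [6, 4, 23, 6, 28, 17]` → lst = [6, 4, 23, 6, 28, 17]
`ans = lst[1]` → ans = 4
So ans = 4

Answer: 4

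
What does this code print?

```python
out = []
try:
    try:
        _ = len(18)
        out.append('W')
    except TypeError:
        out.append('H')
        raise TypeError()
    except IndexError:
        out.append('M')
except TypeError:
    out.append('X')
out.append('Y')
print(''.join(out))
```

Execution trace: 'H' (inner except TypeError) → 'X' (outer except TypeError) → 'Y' (after the try/except). Output: HXY

Answer: HXY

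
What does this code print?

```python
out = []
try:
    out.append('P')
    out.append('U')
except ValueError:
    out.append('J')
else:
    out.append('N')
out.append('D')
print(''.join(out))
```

Execution trace: 'P' (try body) → 'U' (try body, no exception) → 'N' (else) → 'D' (after the try/except). Output: PUND

Answer: PUND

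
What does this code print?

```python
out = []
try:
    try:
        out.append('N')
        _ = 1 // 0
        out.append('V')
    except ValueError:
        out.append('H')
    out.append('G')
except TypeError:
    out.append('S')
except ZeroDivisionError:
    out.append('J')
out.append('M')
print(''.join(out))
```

Execution trace: 'N' (inner try body) → 'J' (except ZeroDivisionError) → 'M' (after the try/except). Output: NJM

Answer: NJM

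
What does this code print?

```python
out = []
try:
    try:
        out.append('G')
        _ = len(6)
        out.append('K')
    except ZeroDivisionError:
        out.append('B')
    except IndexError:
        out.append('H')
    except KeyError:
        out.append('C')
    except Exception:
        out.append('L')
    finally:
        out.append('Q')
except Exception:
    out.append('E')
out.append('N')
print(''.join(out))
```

Execution trace: 'G' (inner try body) → 'L' (inner except Exception) → 'Q' (inner finally) → 'N' (after the try/except). Output: GLQN

Answer: GLQN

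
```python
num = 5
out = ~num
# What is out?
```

Trace:
`num = 5` → num = 5
`out = ~num` → out = -6
So out = -6

Answer: -6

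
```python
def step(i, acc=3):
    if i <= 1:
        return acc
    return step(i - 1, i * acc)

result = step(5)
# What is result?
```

Accumulator trace (n, acc): (5, 3) -> (4, 15) -> (3, 60) -> (2, 180) -> (1, 360) -> return 360

Answer: 360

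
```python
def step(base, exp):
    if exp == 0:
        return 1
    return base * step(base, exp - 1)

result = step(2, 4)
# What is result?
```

step(2, 4) = 2 * 2 * 2 * 2 = 16

Answer: 16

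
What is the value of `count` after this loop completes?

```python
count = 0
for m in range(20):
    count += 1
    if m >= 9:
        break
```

Loop breaks when m reaches 9, count is 10
`count` takes the values: 0 → 1 → 2 → 3 → 4 → 5 → 6 → 7 → 8 → 9 → 10

Answer: 10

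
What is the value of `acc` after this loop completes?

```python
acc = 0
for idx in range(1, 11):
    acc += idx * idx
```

Sum of squares 1² to 10² = 385
`acc` takes the values: 0 → 1 → 5 → 14 → 30 → 55 → 91 → 140 → 204 → 285 → 385

Answer: 385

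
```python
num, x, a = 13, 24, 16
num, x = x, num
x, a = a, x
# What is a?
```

Trace:
`num, x, a = 13, 24, 16` → num = 13; x = 24; a = 16
`num, x = x, num` → num = 24; x = 13
`x, a = a, x` → x = 16; a = 13
So a = 13

Answer: 13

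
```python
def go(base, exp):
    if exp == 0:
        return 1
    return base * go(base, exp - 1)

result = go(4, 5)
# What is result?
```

go(4, 5) = 4 * 4 * 4 * 4 * 4 = 1024

Answer: 1024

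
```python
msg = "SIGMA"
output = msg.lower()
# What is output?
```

Trace:
`msg = "SIGMA"` → msg = 'SIGMA'
`output = msg.lower()` → output = 'sigma'
So output = 'sigma'

Answer: 'sigma'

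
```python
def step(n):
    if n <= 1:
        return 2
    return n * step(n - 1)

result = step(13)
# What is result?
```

step(13) = 13 * 12 * 11 * 10 * 9 * 8 * 7 * 6 * 5 * 4 * 3 * 2 * 2 = 12454041600

Answer: 12454041600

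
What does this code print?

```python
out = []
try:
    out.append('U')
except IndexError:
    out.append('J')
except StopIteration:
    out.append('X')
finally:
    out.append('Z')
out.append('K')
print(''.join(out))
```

Execution trace: 'U' (try body, no exception) → 'Z' (finally) → 'K' (after the try/except). Output: UZK

Answer: UZK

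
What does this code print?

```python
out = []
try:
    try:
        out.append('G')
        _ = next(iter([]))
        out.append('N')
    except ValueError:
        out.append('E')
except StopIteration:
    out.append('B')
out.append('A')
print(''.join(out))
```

Execution trace: 'G' (try body) → 'B' (outer except StopIteration) → 'A' (after the try/except). Output: GBA

Answer: GBA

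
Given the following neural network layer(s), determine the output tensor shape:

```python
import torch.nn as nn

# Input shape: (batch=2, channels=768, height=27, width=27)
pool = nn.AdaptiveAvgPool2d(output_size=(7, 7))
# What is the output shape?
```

Input: (2, 768, 27, 27) -> Output: (2, 768, 7, 7)

Answer: (2, 768, 7, 7)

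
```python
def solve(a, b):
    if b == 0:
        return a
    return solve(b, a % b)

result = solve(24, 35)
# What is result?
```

solve(24, 35) -> solve(35, 24) -> solve(24, 11) -> solve(11, 2) -> solve(2, 1) -> solve(1, 0) -> 1

Answer: 1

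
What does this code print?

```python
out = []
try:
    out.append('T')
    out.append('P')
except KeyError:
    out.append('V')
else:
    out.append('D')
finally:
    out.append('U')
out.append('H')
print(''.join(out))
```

Execution trace: 'T' (try body) → 'P' (try body, no exception) → 'D' (else) → 'U' (finally) → 'H' (after the try/except). Output: TPDUH

Answer: TPDUH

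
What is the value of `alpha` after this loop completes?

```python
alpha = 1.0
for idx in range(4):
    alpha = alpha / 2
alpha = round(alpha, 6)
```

Halving LR 4 times: 1 / 2^4
`alpha` takes the values: 1.0 → 0.5 → 0.25 → 0.125 → 0.0625

Answer: 0.0625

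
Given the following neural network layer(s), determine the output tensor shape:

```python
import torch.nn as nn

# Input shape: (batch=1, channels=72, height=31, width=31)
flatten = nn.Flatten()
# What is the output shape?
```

Input: (1, 72, 31, 31) -> Output: (1, 69192)

Answer: (1, 69192)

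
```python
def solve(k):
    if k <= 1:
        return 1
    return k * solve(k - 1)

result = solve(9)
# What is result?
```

solve(9) = 9 * 8 * 7 * 6 * 5 * 4 * 3 * 2 * 1 = 362880

Answer: 362880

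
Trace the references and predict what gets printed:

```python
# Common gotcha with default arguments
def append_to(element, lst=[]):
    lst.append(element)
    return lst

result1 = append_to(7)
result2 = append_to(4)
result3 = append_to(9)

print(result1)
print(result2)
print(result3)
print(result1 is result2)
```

Key concept: mutable default argument gotcha.
Step by step:
`result1 = append_to(7)` → result1 = [7]
`result2 = append_to(4)` → result1 = [7, 4] (same object as result2); result2 = [7, 4] (same object as result1)
`result3 = append_to(9)` → result1 = [7, 4, 9] (same object as result2, result3); result2 = [7, 4, 9] (same object as result1, result3); result3 = [7, 4, 9] (same object as result1, result2)
`print(result1)` → prints [7, 4, 9]
`print(result2)` → prints [7, 4, 9]
`print(result3)` → prints [7, 4, 9]
`print(result1 is result2)` → prints True

Answer:
[7, 4, 9]
[7, 4, 9]
[7, 4, 9]
True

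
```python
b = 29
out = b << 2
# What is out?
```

Trace:
`b = 29` → b = 29
`out = b << 2` → out = 116
So out = 116

Answer: 116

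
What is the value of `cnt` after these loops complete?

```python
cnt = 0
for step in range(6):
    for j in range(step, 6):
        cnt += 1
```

Upper triangle: 6 + 5 + ... + 1
`cnt` takes the values: 0 → 1 → 2 → 3 → 4 → 5 → 6 → 7 → 8 → 9 → 10 → 11 → 12 → 13 → 14 → 15 → 16 → 17 → 18 → 19 → 20 → 21

Answer: 21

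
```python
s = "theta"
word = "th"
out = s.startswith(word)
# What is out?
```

Trace:
`s = "theta"` → s = 'theta'
`word = "th"` → word = 'th'
`out = s.startswith(word)` → out = True
So out = True

Answer: True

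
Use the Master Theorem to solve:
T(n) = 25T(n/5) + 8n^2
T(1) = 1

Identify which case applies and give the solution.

a=25, b=5, f(n)=8n^2. log_5(25) = 2. Since c=2 = 2, Case 2 applies: T(n) = Θ(n^log_b(a) · log n) = O(n^2 log n).

Answer: O(n^2 log n) - Case 2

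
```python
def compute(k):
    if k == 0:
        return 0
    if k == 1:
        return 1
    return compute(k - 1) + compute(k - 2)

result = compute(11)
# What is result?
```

Build up from base cases: compute(0)=0, compute(1)=1, compute(2)=1, compute(3)=2, compute(4)=3, compute(5)=5, compute(6)=8, ..., compute(11)=89

Answer: 89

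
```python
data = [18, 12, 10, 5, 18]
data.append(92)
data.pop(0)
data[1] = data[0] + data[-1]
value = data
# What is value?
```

Trace:
`data = [18, 12, 10, 5, 18]` → data = [18, 12, 10, 5, 18]
`data.append(92)` → data = [18, 12, 10, 5, 18, 92]
`data.pop(0)` → data = [12, 10, 5, 18, 92]
`data[1] = data[0] + data[-1]` → data = [12, 104, 5, 18, 92]
`value = data` → value = [12, 104, 5, 18, 92]
So value = [12, 104, 5, 18, 92]

Answer: [12, 104, 5, 18, 92]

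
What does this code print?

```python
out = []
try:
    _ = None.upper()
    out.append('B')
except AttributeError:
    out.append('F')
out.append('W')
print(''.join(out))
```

Execution trace: 'F' (except AttributeError) → 'W' (after the try/except). Output: FW

Answer: FW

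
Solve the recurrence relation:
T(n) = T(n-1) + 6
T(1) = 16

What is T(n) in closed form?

Unrolling: T(n) = T(1) + 6·(n-1) = 16 + 6(n-1) = 6n + 10.

Answer: T(n) = 6n + 10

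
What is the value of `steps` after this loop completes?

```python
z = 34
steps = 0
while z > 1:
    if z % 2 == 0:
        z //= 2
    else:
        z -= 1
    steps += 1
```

Steps to reduce 34 to 1
`steps` takes the values: 0 → 1 → 2 → 3 → 4 → 5 → 6

Answer: 6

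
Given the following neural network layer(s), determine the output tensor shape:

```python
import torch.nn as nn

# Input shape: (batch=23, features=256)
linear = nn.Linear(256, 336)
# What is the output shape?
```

Input: (23, 256) -> Output: (23, 336)

Answer: (23, 336)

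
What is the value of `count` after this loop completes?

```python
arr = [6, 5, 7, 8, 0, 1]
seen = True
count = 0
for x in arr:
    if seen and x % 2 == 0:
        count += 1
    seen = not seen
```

Count even values at even positions
`count` takes the values: 0 → 1 → 2

Answer: 2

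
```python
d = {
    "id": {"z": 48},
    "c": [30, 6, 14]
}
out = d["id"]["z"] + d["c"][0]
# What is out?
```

Trace:
`d = { ...` → d = {'id': {'z': 48}, 'c': [30, 6, 14]}
`out = d["id"]["z"] + d["c"][0]` → out = 78
So out = 78

Answer: 78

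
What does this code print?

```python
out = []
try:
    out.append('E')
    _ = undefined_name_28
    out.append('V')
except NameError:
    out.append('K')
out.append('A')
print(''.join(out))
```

Execution trace: 'E' (try body) → 'K' (except NameError) → 'A' (after the try/except). Output: EKA

Answer: EKA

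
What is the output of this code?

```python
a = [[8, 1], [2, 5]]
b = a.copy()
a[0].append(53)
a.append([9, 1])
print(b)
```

Key concept: shallow copy with nested lists.
Step by step:
`a = [[8, 1], [2, 5]]` → a = [[8, 1], [2, 5]]
`b = a.copy()` → b = [[8, 1], [2, 5]]
`a[0].append(53)` → a = [[8, 1, 53], [2, 5]]; b = [[8, 1, 53], [2, 5]]
`a.append([9, 1])` → a = [[8, 1, 53], [2, 5], [9, 1]]
`print(b)` → prints [[8, 1, 53], [2, 5]]

Answer: [[8, 1, 53], [2, 5]]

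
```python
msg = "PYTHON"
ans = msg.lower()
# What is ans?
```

Trace:
`msg = "PYTHON"` → msg = 'PYTHON'
`ans = msg.lower()` → ans = 'python'
So ans = 'python'

Answer: 'python'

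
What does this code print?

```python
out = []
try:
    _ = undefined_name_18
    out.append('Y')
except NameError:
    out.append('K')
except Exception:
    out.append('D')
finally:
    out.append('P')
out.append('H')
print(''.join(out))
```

Execution trace: 'K' (except NameError) → 'P' (finally) → 'H' (after the try/except). Output: KPH

Answer: KPH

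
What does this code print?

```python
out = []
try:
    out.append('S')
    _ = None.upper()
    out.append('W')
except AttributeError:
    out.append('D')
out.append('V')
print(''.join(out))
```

Execution trace: 'S' (try body) → 'D' (except AttributeError) → 'V' (after the try/except). Output: SDV

Answer: SDV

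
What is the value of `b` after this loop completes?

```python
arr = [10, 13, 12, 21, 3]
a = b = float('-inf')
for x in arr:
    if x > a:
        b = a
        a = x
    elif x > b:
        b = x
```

Second largest (with repeats) in [10, 13, 12, 21, 3]
`b` takes the values: -inf → 10 → 12 → 13

Answer: 13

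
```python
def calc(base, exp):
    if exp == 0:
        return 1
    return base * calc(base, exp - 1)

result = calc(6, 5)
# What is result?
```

calc(6, 5) = 6 * 6 * 6 * 6 * 6 = 7776

Answer: 7776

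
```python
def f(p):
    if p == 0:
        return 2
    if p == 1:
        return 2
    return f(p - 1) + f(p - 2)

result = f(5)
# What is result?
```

Build up from base cases: f(0)=2, f(1)=2, f(2)=4, f(3)=6, f(4)=10, f(5)=16

Answer: 16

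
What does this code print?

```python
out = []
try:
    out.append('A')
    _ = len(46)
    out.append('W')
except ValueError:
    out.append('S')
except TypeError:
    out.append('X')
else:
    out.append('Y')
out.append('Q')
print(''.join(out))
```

Execution trace: 'A' (try body) → 'X' (except TypeError) → 'Q' (after the try/except). Output: AXQ

Answer: AXQ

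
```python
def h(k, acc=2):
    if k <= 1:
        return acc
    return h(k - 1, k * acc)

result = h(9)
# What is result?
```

Accumulator trace (n, acc): (9, 2) -> (8, 18) -> (7, 144) -> (6, 1008) -> (5, 6048) -> (4, 30240) -> (3, 120960) -> (2, 362880) -> (1, 725760) -> return 725760

Answer: 725760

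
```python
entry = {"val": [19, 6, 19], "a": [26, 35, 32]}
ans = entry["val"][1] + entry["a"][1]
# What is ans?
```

Trace:
`entry = {"val": [19, 6, 19], "a": [26, 35, 32]}` → entry = {'val': [19, 6, 19], 'a': [26, 35, 32]}
`ans = entry["val"][1] + entry["a"][1]` → ans = 41
So ans = 41

Answer: 41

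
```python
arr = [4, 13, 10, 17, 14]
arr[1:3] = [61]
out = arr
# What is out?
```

Trace:
`arr = [4, 13, 10, 17, 14]` → arr = [4, 13, 10, 17, 14]
`arr[1:3] = [61]` → arr = [4, 61, 17, 14]
`out = arr` → out = [4, 61, 17, 14]
So out = [4, 61, 17, 14]

Answer: [4, 61, 17, 14]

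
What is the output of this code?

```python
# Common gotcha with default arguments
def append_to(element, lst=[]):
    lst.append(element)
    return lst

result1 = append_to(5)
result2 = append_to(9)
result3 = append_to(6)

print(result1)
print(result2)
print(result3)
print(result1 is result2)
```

Key concept: mutable default argument gotcha.
Step by step:
`result1 = append_to(5)` → result1 = [5]
`result2 = append_to(9)` → result1 = [5, 9] (same object as result2); result2 = [5, 9] (same object as result1)
`result3 = append_to(6)` → result1 = [5, 9, 6] (same object as result2, result3); result2 = [5, 9, 6] (same object as result1, result3); result3 = [5, 9, 6] (same object as result1, result2)
`print(result1)` → prints [5, 9, 6]
`print(result2)` → prints [5, 9, 6]
`print(result3)` → prints [5, 9, 6]
`print(result1 is result2)` → prints True

Answer:
[5, 9, 6]
[5, 9, 6]
[5, 9, 6]
True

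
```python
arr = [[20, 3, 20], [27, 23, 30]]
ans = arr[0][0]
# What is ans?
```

Trace:
`arr = [[20, 3, 20], [27, 23, 30]]` → arr = [[20, 3, 20], [27, 23, 30]]
`ans = arr[0][0]` → ans = 20
So ans = 20

Answer: 20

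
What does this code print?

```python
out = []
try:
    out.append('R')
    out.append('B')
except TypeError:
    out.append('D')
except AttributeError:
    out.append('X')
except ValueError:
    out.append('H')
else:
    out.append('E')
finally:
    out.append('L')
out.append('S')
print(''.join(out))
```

Execution trace: 'R' (try body) → 'B' (try body, no exception) → 'E' (else) → 'L' (finally) → 'S' (after the try/except). Output: RBELS

Answer: RBELS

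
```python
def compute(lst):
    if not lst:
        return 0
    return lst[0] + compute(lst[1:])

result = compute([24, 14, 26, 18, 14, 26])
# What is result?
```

24 + 14 + 26 + 18 + 14 + 26 + 0 = 122

Answer: 122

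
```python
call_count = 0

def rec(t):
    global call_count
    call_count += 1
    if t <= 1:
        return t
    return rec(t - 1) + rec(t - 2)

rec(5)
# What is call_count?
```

Calls(t) = 1 + Calls(t-1) + Calls(t-2); Calls(0)=Calls(1)=1. For t=5 this gives 15.

Answer: 15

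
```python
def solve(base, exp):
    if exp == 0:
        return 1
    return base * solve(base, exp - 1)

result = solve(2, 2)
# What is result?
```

solve(2, 2) = 2 * 2 = 4

Answer: 4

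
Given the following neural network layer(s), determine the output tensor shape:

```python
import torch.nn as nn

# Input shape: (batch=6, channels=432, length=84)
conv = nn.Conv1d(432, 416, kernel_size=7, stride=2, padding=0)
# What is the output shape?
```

Input: (6, 432, 84) -> Output: (6, 416, 39)

Answer: (6, 416, 39)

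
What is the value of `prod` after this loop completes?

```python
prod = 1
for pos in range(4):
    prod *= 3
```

3^4 = 81
`prod` takes the values: 1 → 3 → 9 → 27 → 81

Answer: 81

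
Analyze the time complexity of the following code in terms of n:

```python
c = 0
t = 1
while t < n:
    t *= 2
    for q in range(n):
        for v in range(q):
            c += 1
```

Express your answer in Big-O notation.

Each loop level contributes: log n × n × n. Multiplying the contributions gives O(n^2 log n).

Answer: O(n^2 log n)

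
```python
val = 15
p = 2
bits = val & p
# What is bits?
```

Trace:
`val = 15` → val = 15
`p = 2` → p = 2
`bits = val & p` → bits = 2
So bits = 2

Answer: 2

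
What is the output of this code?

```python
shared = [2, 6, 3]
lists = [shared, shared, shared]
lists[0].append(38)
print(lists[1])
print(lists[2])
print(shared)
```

Key concept: list of same reference.
Step by step:
`shared = [2, 6, 3]` → shared = [2, 6, 3]
`lists = [shared, shared, shared]` → lists = [[2, 6, 3], [2, 6, 3], [2, 6, 3]]
`lists[0].append(38)` → shared = [2, 6, 3, 38]; lists = [[2, 6, 3, 38], [2, 6, 3, 38], [2, 6, 3, 38]]
`print(lists[1])` → prints [2, 6, 3, 38]
`print(lists[2])` → prints [2, 6, 3, 38]
`print(shared)` → prints [2, 6, 3, 38]

Answer:
[2, 6, 3, 38]
[2, 6, 3, 38]
[2, 6, 3, 38]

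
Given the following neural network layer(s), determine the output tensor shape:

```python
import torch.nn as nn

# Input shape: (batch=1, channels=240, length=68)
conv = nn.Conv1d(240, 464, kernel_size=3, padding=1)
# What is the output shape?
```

Input: (1, 240, 68) -> Output: (1, 464, 68)

Answer: (1, 464, 68)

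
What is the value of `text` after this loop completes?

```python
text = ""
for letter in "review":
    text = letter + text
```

Reverse 'review'
`text` takes the values: "" → "r" → "er" → "ver" → "iver" → "eiver" → "weiver"

Answer: "weiver"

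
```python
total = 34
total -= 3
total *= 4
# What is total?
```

Trace:
`total = 34` → total = 34
`total -= 3` → total = 31
`total *= 4` → total = 124
So total = 124

Answer: 124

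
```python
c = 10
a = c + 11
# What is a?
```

Trace:
`c = 10` → c = 10
`a = c + 11` → a = 21
So a = 21

Answer: 21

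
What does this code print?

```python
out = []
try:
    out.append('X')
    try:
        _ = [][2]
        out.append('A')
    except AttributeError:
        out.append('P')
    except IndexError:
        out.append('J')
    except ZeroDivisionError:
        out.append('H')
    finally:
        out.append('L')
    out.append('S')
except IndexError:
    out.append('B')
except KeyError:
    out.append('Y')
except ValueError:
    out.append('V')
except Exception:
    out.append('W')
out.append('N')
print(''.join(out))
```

Execution trace: 'X' (try body) → 'J' (inner except IndexError) → 'L' (inner finally) → 'S' (try body, no exception) → 'N' (after the try/except). Output: XJLSN

Answer: XJLSN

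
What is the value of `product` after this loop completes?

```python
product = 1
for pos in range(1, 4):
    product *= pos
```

3! = 6
`product` takes the values: 1 → 2 → 6

Answer: 6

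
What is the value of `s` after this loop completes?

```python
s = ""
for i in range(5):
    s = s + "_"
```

Repeat '_' 5 times
`s` takes the values: "" → "_" → "__" → "___" → "____" → "_____"

Answer: "_____"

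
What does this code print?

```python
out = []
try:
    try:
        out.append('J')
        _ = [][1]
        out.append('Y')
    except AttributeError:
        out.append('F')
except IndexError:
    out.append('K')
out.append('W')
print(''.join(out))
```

Execution trace: 'J' (try body) → 'K' (outer except IndexError) → 'W' (after the try/except). Output: JKW

Answer: JKW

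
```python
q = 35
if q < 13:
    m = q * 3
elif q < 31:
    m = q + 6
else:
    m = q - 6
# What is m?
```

Trace:
`q = 35` → q = 35
`if q < 13: ...` → q < 13 is False, q < 31 is False, take else branch → m = 29
So m = 29

Answer: 29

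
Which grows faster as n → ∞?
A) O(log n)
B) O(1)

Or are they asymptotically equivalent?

O(log n) vs O(1): Higher order terms dominate.

Answer: A) O(log n) grows faster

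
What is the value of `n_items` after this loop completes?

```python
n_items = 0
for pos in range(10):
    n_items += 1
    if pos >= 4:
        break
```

Loop breaks when pos reaches 4, n_items is 5
`n_items` takes the values: 0 → 1 → 2 → 3 → 4 → 5

Answer: 5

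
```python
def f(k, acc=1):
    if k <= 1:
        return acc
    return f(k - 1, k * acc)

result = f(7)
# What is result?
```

Accumulator trace (n, acc): (7, 1) -> (6, 7) -> (5, 42) -> (4, 210) -> (3, 840) -> (2, 2520) -> (1, 5040) -> return 5040

Answer: 5040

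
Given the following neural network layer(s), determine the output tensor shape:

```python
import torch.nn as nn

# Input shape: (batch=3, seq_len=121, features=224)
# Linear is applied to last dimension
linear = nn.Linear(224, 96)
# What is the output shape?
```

Input: (3, 121, 224) -> Output: (3, 121, 96)

Answer: (3, 121, 96)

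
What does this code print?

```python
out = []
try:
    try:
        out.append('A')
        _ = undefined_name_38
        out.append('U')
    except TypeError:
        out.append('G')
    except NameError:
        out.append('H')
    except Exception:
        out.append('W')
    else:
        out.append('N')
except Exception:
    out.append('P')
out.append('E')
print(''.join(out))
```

Execution trace: 'A' (inner try body) → 'H' (inner except NameError) → 'E' (after the try/except). Output: AHE

Answer: AHE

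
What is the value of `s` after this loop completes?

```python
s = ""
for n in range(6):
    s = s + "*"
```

Repeat '*' 6 times
`s` takes the values: "" → "*" → "**" → "***" → "****" → "*****" → "******"

Answer: "******"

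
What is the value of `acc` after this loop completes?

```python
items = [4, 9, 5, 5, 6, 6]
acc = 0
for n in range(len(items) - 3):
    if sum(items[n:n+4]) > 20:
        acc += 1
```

Count windows with sum > 20
`acc` takes the values: 0 → 1 → 2 → 3

Answer: 3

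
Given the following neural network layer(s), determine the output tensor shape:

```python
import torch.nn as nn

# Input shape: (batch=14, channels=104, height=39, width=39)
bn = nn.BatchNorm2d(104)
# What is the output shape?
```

Input: (14, 104, 39, 39) -> Output: (14, 104, 39, 39)

Answer: (14, 104, 39, 39)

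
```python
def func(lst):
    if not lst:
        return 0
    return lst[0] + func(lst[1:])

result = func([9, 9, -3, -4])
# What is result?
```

9 + 9 + (-3) + (-4) + 0 = 11

Answer: 11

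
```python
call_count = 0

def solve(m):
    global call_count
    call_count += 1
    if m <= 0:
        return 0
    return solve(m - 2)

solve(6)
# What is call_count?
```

Linear recursion stepping by 2: 4 calls from m=6 down to ≤0.

Answer: 4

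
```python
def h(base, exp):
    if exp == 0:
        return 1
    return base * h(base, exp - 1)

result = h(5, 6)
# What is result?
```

h(5, 6) = 5 * 5 * 5 * 5 * 5 * 5 = 15625

Answer: 15625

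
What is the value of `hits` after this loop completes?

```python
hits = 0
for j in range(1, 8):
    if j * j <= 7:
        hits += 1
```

Count numbers where j² ≤ 7
`hits` takes the values: 0 → 1 → 2

Answer: 2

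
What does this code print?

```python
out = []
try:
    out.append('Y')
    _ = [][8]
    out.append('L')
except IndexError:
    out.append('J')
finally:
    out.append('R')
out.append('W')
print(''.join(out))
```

Execution trace: 'Y' (try body) → 'J' (except IndexError) → 'R' (finally) → 'W' (after the try/except). Output: YJRW

Answer: YJRW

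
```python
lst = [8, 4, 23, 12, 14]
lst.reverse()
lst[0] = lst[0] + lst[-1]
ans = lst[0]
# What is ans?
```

Trace:
`lst = [8, 4, 23, 12, 14]` → lst = [8, 4, 23, 12, 14]
`lst.reverse()` → lst = [14, 12, 23, 4, 8]
`lst[0] = lst[0] + lst[-1]` → lst = [22, 12, 23, 4, 8]
`ans = lst[0]` → ans = 22
So ans = 22

Answer: 22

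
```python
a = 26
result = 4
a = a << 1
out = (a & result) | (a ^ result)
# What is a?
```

Trace:
`a = 26` → a = 26
`result = 4` → result = 4
`a = a << 1` → a = 52
`out = (a & result) | (a ^ result)` → out = 52
So a = 52

Answer: 52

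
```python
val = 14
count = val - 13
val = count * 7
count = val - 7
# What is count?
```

Trace:
`val = 14` → val = 14
`count = val - 13` → count = 1
`val = count * 7` → val = 7
`count = val - 7` → count = 0
So count = 0

Answer: 0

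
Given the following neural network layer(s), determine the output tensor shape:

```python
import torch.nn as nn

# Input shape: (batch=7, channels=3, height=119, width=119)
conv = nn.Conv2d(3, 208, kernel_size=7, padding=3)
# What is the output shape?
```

Input: (7, 3, 119, 119) -> Output: (7, 208, 119, 119)

Answer: (7, 208, 119, 119)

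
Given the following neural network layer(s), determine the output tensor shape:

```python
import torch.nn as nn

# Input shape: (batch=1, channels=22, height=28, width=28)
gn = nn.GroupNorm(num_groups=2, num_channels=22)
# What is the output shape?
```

Input: (1, 22, 28, 28) -> Output: (1, 22, 28, 28)

Answer: (1, 22, 28, 28)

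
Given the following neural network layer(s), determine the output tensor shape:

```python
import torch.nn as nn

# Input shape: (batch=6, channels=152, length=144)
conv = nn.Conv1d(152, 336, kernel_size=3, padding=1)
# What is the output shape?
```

Input: (6, 152, 144) -> Output: (6, 336, 144)

Answer: (6, 336, 144)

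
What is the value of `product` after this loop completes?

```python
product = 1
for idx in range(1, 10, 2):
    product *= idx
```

Product of 1, 3, 5, ... up to 9
`product` takes the values: 1 → 3 → 15 → 105 → 945

Answer: 945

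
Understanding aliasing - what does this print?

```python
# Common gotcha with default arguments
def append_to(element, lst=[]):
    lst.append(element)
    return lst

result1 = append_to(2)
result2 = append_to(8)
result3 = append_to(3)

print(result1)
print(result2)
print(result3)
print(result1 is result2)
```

Key concept: mutable default argument gotcha.
Step by step:
`result1 = append_to(2)` → result1 = [2]
`result2 = append_to(8)` → result1 = [2, 8] (same object as result2); result2 = [2, 8] (same object as result1)
`result3 = append_to(3)` → result1 = [2, 8, 3] (same object as result2, result3); result2 = [2, 8, 3] (same object as result1, result3); result3 = [2, 8, 3] (same object as result1, result2)
`print(result1)` → prints [2, 8, 3]
`print(result2)` → prints [2, 8, 3]
`print(result3)` → prints [2, 8, 3]
`print(result1 is result2)` → prints True

Answer:
[2, 8, 3]
[2, 8, 3]
[2, 8, 3]
True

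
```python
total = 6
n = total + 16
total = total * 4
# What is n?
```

Trace:
`total = 6` → total = 6
`n = total + 16` → n = 22
`total = total * 4` → total = 24
So n = 22

Answer: 22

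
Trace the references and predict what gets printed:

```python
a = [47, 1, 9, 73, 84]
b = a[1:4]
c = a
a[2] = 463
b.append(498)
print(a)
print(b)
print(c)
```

Key concept: slice vs alias.
Step by step:
`a = [47, 1, 9, 73, 84]` → a = [47, 1, 9, 73, 84]
`b = a[1:4]` → b = [1, 9, 73]
`c = a` → c = [47, 1, 9, 73, 84] (same object as a)
`a[2] = 463` → a = [47, 1, 463, 73, 84] (same object as c); c = [47, 1, 463, 73, 84] (same object as a)
`b.append(498)` → b = [1, 9, 73, 498]
`print(a)` → prints [47, 1, 463, 73, 84]
`print(b)` → prints [1, 9, 73, 498]
`print(c)` → prints [47, 1, 463, 73, 84]

Answer:
[47, 1, 463, 73, 84]
[1, 9, 73, 498]
[47, 1, 463, 73, 84]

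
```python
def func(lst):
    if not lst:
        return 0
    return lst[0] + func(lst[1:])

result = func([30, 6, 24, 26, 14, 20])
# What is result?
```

30 + 6 + 24 + 26 + 14 + 20 + 0 = 120

Answer: 120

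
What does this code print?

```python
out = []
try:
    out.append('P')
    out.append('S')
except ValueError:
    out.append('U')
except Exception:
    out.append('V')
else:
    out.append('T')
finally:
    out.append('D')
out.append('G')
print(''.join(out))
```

Execution trace: 'P' (try body) → 'S' (try body, no exception) → 'T' (else) → 'D' (finally) → 'G' (after the try/except). Output: PSTDG

Answer: PSTDG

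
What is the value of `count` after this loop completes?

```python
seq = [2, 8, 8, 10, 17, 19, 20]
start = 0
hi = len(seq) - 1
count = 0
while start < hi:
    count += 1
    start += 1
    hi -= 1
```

Iterations until pointers meet (list length 7)
`count` takes the values: 0 → 1 → 2 → 3

Answer: 3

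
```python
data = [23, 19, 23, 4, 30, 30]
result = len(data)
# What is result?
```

Trace:
`data = [23, 19, 23, 4, 30, 30]` → data = [23, 19, 23, 4, 30, 30]
`result = len(data)` → result = 6
So result = 6

Answer: 6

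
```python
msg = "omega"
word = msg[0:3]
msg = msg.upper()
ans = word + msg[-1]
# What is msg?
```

Trace:
`msg = "omega"` → msg = 'omega'
`word = msg[0:3]` → word = 'ome'
`msg = msg.upper()` → msg = 'OMEGA'
`ans = word + msg[-1]` → ans = 'omeA'
So msg = 'OMEGA'

Answer: 'OMEGA'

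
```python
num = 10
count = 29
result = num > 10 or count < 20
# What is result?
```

Trace:
`num = 10` → num = 10
`count = 29` → count = 29
`result = num > 10 or count < 20` → result = False
So result = False

Answer: False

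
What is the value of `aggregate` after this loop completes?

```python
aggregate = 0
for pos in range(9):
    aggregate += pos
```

Sum of 0 to 8 = 36
`aggregate` takes the values: 0 → 1 → 3 → 6 → 10 → 15 → 21 → 28 → 36

Answer: 36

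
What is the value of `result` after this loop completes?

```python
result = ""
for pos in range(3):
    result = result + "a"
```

Repeat 'a' 3 times
`result` takes the values: "" → "a" → "aa" → "aaa"

Answer: "aaa"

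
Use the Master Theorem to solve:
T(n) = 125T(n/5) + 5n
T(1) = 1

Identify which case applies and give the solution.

a=125, b=5, f(n)=5n. log_5(125) = 3. Since c=1 < 3, Case 1 applies: T(n) = Θ(n^log_b(a)) = O(n^3).

Answer: O(n^3) - Case 1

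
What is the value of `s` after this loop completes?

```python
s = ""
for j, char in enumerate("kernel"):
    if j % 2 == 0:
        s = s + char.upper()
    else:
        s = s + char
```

Uppercase even positions in 'kernel'
`s` takes the values: "" → "K" → "Ke" → "KeR" → "KeRn" → "KeRnE" → "KeRnEl"

Answer: "KeRnEl"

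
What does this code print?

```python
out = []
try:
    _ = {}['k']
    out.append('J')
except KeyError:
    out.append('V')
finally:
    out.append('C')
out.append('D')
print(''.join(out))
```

Execution trace: 'V' (except KeyError) → 'C' (finally) → 'D' (after the try/except). Output: VCD

Answer: VCD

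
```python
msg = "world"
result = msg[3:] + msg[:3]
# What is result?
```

Trace:
`msg = "world"` → msg = 'world'
`result = msg[3:] + msg[:3]` → result = 'ldwor'
So result = 'ldwor'

Answer: 'ldwor'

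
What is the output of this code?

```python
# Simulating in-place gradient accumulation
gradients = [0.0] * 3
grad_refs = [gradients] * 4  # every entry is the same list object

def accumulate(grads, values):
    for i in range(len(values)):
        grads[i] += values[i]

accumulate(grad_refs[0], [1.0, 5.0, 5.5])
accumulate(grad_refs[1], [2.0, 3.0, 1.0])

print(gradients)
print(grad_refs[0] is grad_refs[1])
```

Key concept: gradient accumulation aliasing.
Step by step:
`gradients = [0.0] * 3` → gradients = [0.0, 0.0, 0.0]
`grad_refs = [gradients] * 4` → grad_refs = [[0.0, 0.0, 0.0], [0.0, 0.0, 0.0], [0.0, 0.0, 0.0], [0.0, 0.0, 0.0]]
`accumulate(grad_refs[0], [1.0, 5.0, 5.5])` → gradients = [1.0, 5.0, 5.5]; grad_refs = [[1.0, 5.0, 5.5], [1.0, 5.0, 5.5], [1.0, 5.0, 5.5], [1.0, 5.0, 5.5]]
`accumulate(grad_refs[1], [2.0, 3.0, 1.0])` → gradients = [3.0, 8.0, 6.5]; grad_refs = [[3.0, 8.0, 6.5], [3.0, 8.0, 6.5], [3.0, 8.0, 6.5], [3.0, 8.0, 6.5]]
`print(gradients)` → prints [3.0, 8.0, 6.5]
`print(grad_refs[0] is grad_refs[1])` → prints True

Answer:
[3.0, 8.0, 6.5]
True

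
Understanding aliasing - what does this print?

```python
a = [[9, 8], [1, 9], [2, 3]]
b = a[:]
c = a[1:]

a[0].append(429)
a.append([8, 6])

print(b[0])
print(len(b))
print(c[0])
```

Key concept: slice with nested mutation.
Step by step:
`a = [[9, 8], [1, 9], [2, 3]]` → a = [[9, 8], [1, 9], [2, 3]]
`b = a[:]` → b = [[9, 8], [1, 9], [2, 3]]
`c = a[1:]` → c = [[1, 9], [2, 3]]
`a[0].append(429)` → a = [[9, 8, 429], [1, 9], [2, 3]]; b = [[9, 8, 429], [1, 9], [2, 3]]
`a.append([8, 6])` → a = [[9, 8, 429], [1, 9], [2, 3], [8, 6]]
`print(b[0])` → prints [9, 8, 429]
`print(len(b))` → prints 3
`print(c[0])` → prints [1, 9]

Answer:
[9, 8, 429]
3
[1, 9]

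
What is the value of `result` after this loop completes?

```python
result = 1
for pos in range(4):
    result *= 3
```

3^4 = 81
`result` takes the values: 1 → 3 → 9 → 27 → 81

Answer: 81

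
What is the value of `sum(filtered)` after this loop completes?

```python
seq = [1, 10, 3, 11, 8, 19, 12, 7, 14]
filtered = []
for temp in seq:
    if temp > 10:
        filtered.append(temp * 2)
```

Sum of doubled values > 10
`filtered` takes the values: [] → [22] → [22, 38] → [22, 38, 24] → [22, 38, 24, 28]
So `sum(filtered)` = 112

Answer: 112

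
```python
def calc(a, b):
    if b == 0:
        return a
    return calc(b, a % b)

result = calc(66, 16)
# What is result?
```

calc(66, 16) -> calc(16, 2) -> calc(2, 0) -> 2

Answer: 2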